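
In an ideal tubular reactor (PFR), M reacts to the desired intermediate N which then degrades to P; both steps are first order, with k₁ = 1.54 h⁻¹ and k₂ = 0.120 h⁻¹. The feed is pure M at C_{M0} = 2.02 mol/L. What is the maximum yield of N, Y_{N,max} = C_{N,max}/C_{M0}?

For a first-order series the maximum intermediate yield is C_{N,max}/C_{M0} = (k₁/k₂)^[k₂/(k₂−k₁)].
= (1.54/0.120)^(0.120/(0.120−1.54)) = (12.83)^(-0.08451) = 0.8060.

0.806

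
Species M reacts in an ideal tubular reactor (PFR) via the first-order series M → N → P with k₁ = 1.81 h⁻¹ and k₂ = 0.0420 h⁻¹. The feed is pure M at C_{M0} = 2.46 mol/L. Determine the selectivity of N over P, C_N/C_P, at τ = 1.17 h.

The intermediate concentration in a first-order A→B→C sequence is C_N = k₁C_{M0}(e^(−k₁τ) − e^(−k₂τ))/(k₂−k₁).
e^(−k₁τ) = e^(−1.81×1.17) = e^(−2.118) = 0.1203; e^(−k₂τ) = e^(−0.04914) = 0.9520.
C_N = 1.81×2.46/(0.0420−1.81) × (0.1203−0.9520) = (-2.518)×(-0.8317) = 2.095 mol/L.
C_M = C_{M0}e^(−k₁τ) = 0.2960 mol/L, so C_P = C_{M0}−C_M−C_N = 0.06936 mol/L; C_N/C_P = 30.2.

30.2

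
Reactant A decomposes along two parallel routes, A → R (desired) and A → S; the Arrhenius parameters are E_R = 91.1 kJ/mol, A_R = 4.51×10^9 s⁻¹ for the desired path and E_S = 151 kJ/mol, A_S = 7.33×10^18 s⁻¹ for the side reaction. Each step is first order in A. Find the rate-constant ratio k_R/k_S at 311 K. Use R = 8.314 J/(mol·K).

With equal orders, S_{R/S} = k_R/k_S = (A_R/A_S)·exp[(E_S−E_R)/(RT)].
(E_S−E_R)/(RT) = (151−91.1)×10³/(8.314×311) = 59900/2586 = 23.17.
k_R/k_S = (4.51×10^9/7.33×10^18)·exp(23.17) = 6.153×10^-10 × 1.151×10^10 = 7.08.

7.08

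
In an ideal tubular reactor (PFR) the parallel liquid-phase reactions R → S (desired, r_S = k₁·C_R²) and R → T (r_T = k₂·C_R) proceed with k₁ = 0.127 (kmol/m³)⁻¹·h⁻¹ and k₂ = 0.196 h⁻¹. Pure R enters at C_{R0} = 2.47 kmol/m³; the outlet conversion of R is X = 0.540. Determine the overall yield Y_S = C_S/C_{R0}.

0.288

C_R = C_{R0}(1−X) = 1.136 kmol/m³.
Along a PFR/batch, dC_T/dC_R = −r_T/(r_S+r_T) = −k₂/(k₂+k₁·C_R).
Integrating from C_{R0} to C_R: C_T = (0.196/0.127)·ln[(0.196+0.127·2.47)/(0.196+0.127·1.14)] = 1.543·ln(0.5097/0.3403) = 0.6235 kmol/m³.
Then C_S = (C_{R0}−C_R) − C_T = 1.334 − 0.6235 = 0.7103 kmol/m³.
Y_S = C_S/C_{R0} = 0.7103/2.47 = 0.288.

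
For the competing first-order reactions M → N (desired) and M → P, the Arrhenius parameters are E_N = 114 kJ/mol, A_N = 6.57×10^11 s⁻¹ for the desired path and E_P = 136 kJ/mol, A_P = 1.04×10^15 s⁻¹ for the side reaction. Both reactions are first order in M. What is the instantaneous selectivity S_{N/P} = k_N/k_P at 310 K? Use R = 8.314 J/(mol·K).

3.22

Since both paths have the same order in M, the concentration cancels and S_{N/P} = k_N/k_P = (A_N/A_P)·exp[(E_P−E_N)/(RT)].
(E_P−E_N)/(RT) = (136−114)×10³/(8.314×310) = 22000/2577 = 8.536.
k_N/k_P = (6.57×10^11/1.04×10^15)·exp(8.536) = 6.317×10^-4 × 5095 = 3.22.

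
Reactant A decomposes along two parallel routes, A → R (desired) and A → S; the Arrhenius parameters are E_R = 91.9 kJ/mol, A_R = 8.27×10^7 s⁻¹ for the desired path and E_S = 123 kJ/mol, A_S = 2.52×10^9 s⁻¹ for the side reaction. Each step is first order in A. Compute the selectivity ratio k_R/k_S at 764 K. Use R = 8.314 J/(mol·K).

4.39

With equal orders, S_{R/S} = k_R/k_S = (A_R/A_S)·exp[(E_S−E_R)/(RT)].
(E_S−E_R)/(RT) = (123−91.9)×10³/(8.314×764) = 31100/6352 = 4.896.
k_R/k_S = (8.27×10^7/2.52×10^9)·exp(4.896) = 0.03282 × 133.8 = 4.39.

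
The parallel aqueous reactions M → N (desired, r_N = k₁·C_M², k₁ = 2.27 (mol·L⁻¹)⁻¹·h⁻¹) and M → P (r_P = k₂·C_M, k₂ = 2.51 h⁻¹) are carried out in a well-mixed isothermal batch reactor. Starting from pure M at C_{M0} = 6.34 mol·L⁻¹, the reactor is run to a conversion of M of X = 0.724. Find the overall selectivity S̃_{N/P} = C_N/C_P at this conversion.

C_M = C_{M0}(1−X) = 1.750 mol·L⁻¹.
Along a PFR/batch, dC_P/dC_M = −r_P/(r_N+r_P) = −k₂/(k₂+k₁·C_M).
Integrating from C_{M0} to C_M: C_P = (2.51/2.27)·ln[(2.51+2.27·6.34)/(2.51+2.27·1.75)] = 1.106·ln(16.90/6.482) = 1.060 mol·L⁻¹.
Then C_N = (C_{M0}−C_M) − C_P = 4.590 − 1.060 = 3.530 mol·L⁻¹.
S̃_{N/P} = C_N/C_P = 3.530/1.060 = 3.33.

3.33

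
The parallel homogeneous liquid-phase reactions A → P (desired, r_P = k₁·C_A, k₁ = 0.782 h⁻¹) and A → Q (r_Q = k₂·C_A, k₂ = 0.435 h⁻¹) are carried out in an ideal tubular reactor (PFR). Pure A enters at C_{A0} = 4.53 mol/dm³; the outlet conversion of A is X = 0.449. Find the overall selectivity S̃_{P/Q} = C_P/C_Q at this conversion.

1.80

C_A = C_{A0}(1−X) = 2.496 mol/dm³.
Both paths are first order in A, so the instantaneous fraction to P is constant: dC_P/d(−C_A) = k₁/(k₁+k₂) = 0.6426.
C_P = 0.6426·(C_{A0}−C_A) = 0.6426×2.034 = 1.31 mol/dm³.
C_Q = (C_{A0}−C_A)−C_P = 0.7270 mol/dm³; S̃_{P/Q} = 1.307/0.7270 = 1.80.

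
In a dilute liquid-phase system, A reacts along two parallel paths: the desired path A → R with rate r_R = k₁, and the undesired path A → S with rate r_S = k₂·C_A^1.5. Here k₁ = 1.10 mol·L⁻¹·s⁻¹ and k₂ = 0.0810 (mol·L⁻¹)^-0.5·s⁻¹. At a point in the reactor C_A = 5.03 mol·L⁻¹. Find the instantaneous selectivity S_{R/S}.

S_{R/S} = r_R/r_S = (k₁)/(k₂·C_A^1.5) = (k₁/k₂)·C_A^-1.5.
= (1.10) / (0.0810×5.030^1.5) = 1.100/0.9138 = 1.20.

1.20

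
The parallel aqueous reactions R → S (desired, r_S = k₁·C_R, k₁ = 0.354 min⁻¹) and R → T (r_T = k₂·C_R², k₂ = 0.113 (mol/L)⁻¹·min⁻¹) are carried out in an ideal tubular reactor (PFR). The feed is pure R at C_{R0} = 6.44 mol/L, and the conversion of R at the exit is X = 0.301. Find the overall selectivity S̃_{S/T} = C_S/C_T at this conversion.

C_R = C_{R0}(1−X) = 4.502 mol/L.
Along a PFR/batch, dC_S/dC_R = −r_S/(r_S+r_T) = −k₁/(k₁+k₂·C_R).
Integrating from C_{R0} to C_R: C_S = (0.354/0.113)·ln[(0.354+0.113·6.44)/(0.354+0.113·4.50)] = 3.133·ln(1.082/0.8627) = 0.7088 mol/L.
C_T = (C_{R0}−C_R)−C_S = 1.230 mol/L; S̃_{S/T} = 0.7088/1.230 = 0.576.

0.576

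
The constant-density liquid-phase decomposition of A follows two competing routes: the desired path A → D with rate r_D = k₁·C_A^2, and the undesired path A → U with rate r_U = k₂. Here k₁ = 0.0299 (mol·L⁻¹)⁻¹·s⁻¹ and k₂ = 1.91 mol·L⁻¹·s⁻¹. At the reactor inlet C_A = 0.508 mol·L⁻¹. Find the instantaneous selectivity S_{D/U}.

0.00404

S_{D/U} = r_D/r_U = (k₁·C_A^2)/(k₂) = (k₁/k₂)·C_A^2.
= (0.0299×0.5080^2) / (1.91) = 0.007716/1.910 = 0.00404.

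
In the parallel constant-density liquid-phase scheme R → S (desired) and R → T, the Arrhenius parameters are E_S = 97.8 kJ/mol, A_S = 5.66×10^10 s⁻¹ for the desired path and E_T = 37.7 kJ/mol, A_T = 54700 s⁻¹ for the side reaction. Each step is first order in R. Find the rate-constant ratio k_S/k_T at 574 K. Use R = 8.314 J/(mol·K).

3.51

With equal orders, S_{S/T} = k_S/k_T = (A_S/A_T)·exp[(E_T−E_S)/(RT)].
(E_T−E_S)/(RT) = (37.7−97.8)×10³/(8.314×574) = -60100/4772 = -12.59.
k_S/k_T = (5.66×10^10/54700)·exp(-12.59) = 1.035×10^6 × 3.393×10^-6 = 3.51.
Since E_S > E_T, raising the temperature improves selectivity toward S.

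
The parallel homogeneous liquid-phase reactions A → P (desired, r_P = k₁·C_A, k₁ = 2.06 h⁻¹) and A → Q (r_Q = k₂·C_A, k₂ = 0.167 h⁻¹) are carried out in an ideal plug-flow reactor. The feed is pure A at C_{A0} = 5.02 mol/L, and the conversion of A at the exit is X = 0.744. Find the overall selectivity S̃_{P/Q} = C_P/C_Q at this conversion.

C_A = C_{A0}(1−X) = 1.285 mol/L.
Both paths are first order in A, so the instantaneous fraction to P is constant: dC_P/d(−C_A) = k₁/(k₁+k₂) = 0.9250.
C_P = 0.9250·(C_{A0}−C_A) = 0.9250×3.735 = 3.45 mol/L.
C_Q = (C_{A0}−C_A)−C_P = 0.2801 mol/L; S̃_{P/Q} = 3.455/0.2801 = 12.3.

12.3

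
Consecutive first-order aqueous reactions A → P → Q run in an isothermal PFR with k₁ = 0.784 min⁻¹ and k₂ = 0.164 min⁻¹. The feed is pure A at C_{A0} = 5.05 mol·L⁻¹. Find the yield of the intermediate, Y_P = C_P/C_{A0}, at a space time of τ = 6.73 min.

For first-order series with pure A initially, C_P(τ) = k₁C_{A0}/(k₂−k₁)·(e^(−k₁τ) − e^(−k₂τ)).
e^(−k₁τ) = e^(−0.784×6.73) = e^(−5.276) = 0.005111; e^(−k₂τ) = e^(−1.104) = 0.3316.
C_P = 0.784×5.05/(0.164−0.784) × (0.005111−0.3316) = (-6.386)×(-0.3265) = 2.085 mol·L⁻¹.
Y_P = C_P/C_{A0} = 2.085/5.05 = 0.413.

0.413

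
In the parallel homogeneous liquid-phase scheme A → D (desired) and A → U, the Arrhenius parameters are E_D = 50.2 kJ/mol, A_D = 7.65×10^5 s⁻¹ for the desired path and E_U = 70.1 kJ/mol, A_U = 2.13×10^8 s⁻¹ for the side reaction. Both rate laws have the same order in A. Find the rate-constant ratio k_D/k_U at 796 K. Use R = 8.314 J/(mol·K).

With equal orders, S_{D/U} = k_D/k_U = (A_D/A_U)·exp[(E_U−E_D)/(RT)].
(E_U−E_D)/(RT) = (70.1−50.2)×10³/(8.314×796) = 19900/6618 = 3.007.
k_D/k_U = (7.65×10^5/2.13×10^8)·exp(3.007) = 0.003592 × 20.23 = 0.0726.

0.0726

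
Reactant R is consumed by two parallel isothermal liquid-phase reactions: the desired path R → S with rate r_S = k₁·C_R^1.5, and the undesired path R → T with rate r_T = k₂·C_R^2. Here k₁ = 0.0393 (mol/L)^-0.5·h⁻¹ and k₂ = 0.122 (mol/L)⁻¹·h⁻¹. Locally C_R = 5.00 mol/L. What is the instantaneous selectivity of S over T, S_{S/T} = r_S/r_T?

0.144

S_{S/T} = r_S/r_T = (k₁·C_R^1.5)/(k₂·C_R^2) = (k₁/k₂)·C_R^-0.5.
= (0.0393×5.000^1.5) / (0.122×5.000^2) = 0.4394/3.050 = 0.144.
The undesired path is higher order in R, so low C_R (CSTR or dilute feed) favours S.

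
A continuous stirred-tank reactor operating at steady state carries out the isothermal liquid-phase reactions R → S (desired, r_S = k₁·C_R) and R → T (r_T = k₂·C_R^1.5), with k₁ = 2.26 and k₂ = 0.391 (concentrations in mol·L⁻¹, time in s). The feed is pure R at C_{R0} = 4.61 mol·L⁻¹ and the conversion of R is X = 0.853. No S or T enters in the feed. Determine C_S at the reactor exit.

3.44 mol·L⁻¹

Exit C_R = C_{R0}(1−X) = 4.61×0.147 = 0.6777 mol·L⁻¹.
Rates in a CSTR are evaluated at the outlet concentration: r_S = 2.26×0.6777 = 1.532, r_T = 0.391×0.6777^1.5 = 0.2181.
Fraction of consumed R going to S: r_S/(r_S+r_T) = 0.8753.
C_S = 0.8753·C_{R0}·X = 0.8753×4.61×0.853 = 3.44 mol·L⁻¹.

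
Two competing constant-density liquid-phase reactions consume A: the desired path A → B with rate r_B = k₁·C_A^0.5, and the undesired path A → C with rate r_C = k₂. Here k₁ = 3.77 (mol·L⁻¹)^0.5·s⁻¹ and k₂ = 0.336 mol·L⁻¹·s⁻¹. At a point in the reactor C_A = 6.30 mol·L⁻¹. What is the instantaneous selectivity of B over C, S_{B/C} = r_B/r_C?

28.2

S_{B/C} = r_B/r_C = (k₁·C_A^0.5)/(k₂) = (k₁/k₂)·C_A^0.5.
= (3.77×6.300^0.5) / (0.336) = 9.463/0.3360 = 28.2.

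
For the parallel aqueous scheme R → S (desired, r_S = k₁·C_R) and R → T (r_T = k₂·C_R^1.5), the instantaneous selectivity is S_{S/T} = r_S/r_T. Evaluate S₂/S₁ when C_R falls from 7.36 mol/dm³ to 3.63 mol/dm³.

1.42

S_{S/T} = (k₁/k₂)·C_R^-0.5, so S₂/S₁ = (C_{R,2}/C_{R,1})^-0.5.
= (3.63/7.36)^(-0.5) = (0.4932)^(-0.5) = 1.42.
Selectivity toward S rises as C_R falls — low-concentration operation is favoured.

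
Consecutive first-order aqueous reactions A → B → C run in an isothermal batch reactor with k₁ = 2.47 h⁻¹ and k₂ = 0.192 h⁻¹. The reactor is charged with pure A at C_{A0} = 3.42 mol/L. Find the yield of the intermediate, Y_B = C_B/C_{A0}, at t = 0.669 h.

0.746

For first-order series with pure A initially, C_B(t) = k₁C_{A0}/(k₂−k₁)·(e^(−k₁t) − e^(−k₂t)).
e^(−k₁t) = e^(−2.47×0.669) = e^(−1.652) = 0.1916; e^(−k₂t) = e^(−0.1284) = 0.8795.
C_B = 2.47×3.42/(0.192−2.47) × (0.1916−0.8795) = (-3.708)×(-0.6879) = 2.551 mol/L.
Y_B = C_B/C_{A0} = 2.551/3.42 = 0.746.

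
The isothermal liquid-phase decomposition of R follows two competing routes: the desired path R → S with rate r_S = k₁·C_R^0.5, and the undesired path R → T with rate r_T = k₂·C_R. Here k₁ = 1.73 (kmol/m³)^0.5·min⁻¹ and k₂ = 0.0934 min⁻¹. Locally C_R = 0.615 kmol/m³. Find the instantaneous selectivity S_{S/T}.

S_{S/T} = r_S/r_T = (k₁·C_R^0.5)/(k₂·C_R) = (k₁/k₂)·C_R^-0.5.
= (1.73×0.6150^0.5) / (0.0934×0.6150) = 1.357/0.05744 = 23.6.
The undesired path is higher order in R, so low C_R (CSTR or dilute feed) favours S.

23.6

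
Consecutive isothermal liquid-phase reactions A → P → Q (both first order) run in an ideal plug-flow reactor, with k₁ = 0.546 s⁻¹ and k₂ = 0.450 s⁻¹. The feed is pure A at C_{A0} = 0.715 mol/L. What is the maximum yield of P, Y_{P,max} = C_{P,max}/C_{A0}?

For a first-order series the maximum intermediate yield is C_{P,max}/C_{A0} = (k₁/k₂)^[k₂/(k₂−k₁)].
= (0.546/0.450)^(0.450/(0.450−0.546)) = (1.213)^(-4.687) = 0.4040.

0.404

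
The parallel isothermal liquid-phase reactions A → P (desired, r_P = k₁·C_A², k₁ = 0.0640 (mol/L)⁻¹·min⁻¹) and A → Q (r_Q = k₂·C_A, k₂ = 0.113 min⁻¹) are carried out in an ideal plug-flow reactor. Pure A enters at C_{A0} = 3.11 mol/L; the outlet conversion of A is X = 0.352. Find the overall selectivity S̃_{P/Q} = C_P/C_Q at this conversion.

1.44

C_A = C_{A0}(1−X) = 2.015 mol/L.
Along a PFR/batch, dC_Q/dC_A = −r_Q/(r_P+r_Q) = −k₂/(k₂+k₁·C_A).
Integrating from C_{A0} to C_A: C_Q = (0.113/0.0640)·ln[(0.113+0.0640·3.11)/(0.113+0.0640·2.02)] = 1.766·ln(0.3120/0.2420) = 0.4490 mol/L.
Then C_P = (C_{A0}−C_A) − C_Q = 1.095 − 0.4490 = 0.6457 mol/L.
S̃_{P/Q} = C_P/C_Q = 0.6457/0.4490 = 1.44.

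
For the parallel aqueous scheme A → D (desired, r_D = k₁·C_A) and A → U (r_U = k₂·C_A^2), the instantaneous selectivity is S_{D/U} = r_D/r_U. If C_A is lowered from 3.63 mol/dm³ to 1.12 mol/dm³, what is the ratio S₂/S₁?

3.24

S_{D/U} = (k₁/k₂)·C_A⁻¹, so S₂/S₁ = (C_{A,2}/C_{A,1})⁻¹.
= 3.63/1.12 = 3.24.
Selectivity toward D rises as C_A falls — low-concentration operation is favoured.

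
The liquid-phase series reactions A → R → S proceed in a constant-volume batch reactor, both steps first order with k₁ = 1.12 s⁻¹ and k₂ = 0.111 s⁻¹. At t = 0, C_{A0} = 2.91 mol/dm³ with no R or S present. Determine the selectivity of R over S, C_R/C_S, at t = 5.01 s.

1.74

For first-order series with pure A initially, C_R(t) = k₁C_{A0}/(k₂−k₁)·(e^(−k₁t) − e^(−k₂t)).
e^(−k₁t) = e^(−1.12×5.01) = e^(−5.611) = 0.003657; e^(−k₂t) = e^(−0.5561) = 0.5734.
C_R = 1.12×2.91/(0.111−1.12) × (0.003657−0.5734) = (-3.230)×(-0.5698) = 1.840 mol/dm³.
C_A = C_{A0}e^(−k₁t) = 0.01064 mol/dm³, so C_S = C_{A0}−C_A−C_R = 1.059 mol/dm³; C_R/C_S = 1.74.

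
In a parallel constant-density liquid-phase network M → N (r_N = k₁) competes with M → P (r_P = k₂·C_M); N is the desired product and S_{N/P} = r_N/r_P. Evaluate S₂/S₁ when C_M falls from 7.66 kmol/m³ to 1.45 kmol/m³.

5.28

S_{N/P} = (k₁/k₂)·C_M⁻¹, so S₂/S₁ = (C_{M,2}/C_{M,1})⁻¹.
= 7.66/1.45 = 5.28.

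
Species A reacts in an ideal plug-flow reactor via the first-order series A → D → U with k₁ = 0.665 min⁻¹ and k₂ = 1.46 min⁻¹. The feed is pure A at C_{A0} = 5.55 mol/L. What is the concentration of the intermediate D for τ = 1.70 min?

1.11 mol/L

For first-order series with pure A initially, C_D(τ) = k₁C_{A0}/(k₂−k₁)·(e^(−k₁τ) − e^(−k₂τ)).
e^(−k₁τ) = e^(−0.665×1.70) = e^(−1.131) = 0.3229; e^(−k₂τ) = e^(−2.482) = 0.08358.
C_D = 0.665×5.55/(1.46−0.665) × (0.3229−0.08358) = 4.642×0.2393 = 1.111 mol/L.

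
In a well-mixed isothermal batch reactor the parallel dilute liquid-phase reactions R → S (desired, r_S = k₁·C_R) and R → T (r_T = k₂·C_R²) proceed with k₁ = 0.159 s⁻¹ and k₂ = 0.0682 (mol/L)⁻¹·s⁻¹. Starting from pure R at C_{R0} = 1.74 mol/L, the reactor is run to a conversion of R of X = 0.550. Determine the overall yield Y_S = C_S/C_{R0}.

C_R = C_{R0}(1−X) = 0.7830 mol/L.
Along a PFR/batch, dC_S/dC_R = −r_S/(r_S+r_T) = −k₁/(k₁+k₂·C_R).
Integrating from C_{R0} to C_R: C_S = (0.159/0.0682)·ln[(0.159+0.0682·1.74)/(0.159+0.0682·0.783)] = 2.331·ln(0.2777/0.2124) = 0.6247 mol/L.
Y_S = C_S/C_{R0} = 0.6247/1.74 = 0.359.

0.359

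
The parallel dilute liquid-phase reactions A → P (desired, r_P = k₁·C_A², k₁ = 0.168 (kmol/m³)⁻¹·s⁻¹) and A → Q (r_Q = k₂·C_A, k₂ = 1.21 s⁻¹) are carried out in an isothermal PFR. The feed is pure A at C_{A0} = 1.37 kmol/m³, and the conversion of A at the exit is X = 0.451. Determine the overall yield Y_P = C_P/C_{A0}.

0.0577

C_A = C_{A0}(1−X) = 0.7521 kmol/m³.
Along a PFR/batch, dC_Q/dC_A = −r_Q/(r_P+r_Q) = −k₂/(k₂+k₁·C_A).
Integrating from C_{A0} to C_A: C_Q = (1.21/0.168)·ln[(1.21+0.168·1.37)/(1.21+0.168·0.752)] = 7.202·ln(1.440/1.336) = 0.5388 kmol/m³.
Then C_P = (C_{A0}−C_A) − C_Q = 0.6179 − 0.5388 = 0.07909 kmol/m³.
Y_P = C_P/C_{A0} = 0.07909/1.37 = 0.0577.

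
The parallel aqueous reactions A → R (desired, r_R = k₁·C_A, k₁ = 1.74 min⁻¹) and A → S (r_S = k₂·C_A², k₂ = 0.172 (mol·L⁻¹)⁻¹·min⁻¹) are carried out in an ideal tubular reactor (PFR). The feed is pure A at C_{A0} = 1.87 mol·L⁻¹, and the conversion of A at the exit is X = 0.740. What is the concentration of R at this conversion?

C_A = C_{A0}(1−X) = 0.4862 mol·L⁻¹.
Along a PFR/batch, dC_R/dC_A = −r_R/(r_R+r_S) = −k₁/(k₁+k₂·C_A).
Integrating from C_{A0} to C_A: C_R = (1.74/0.172)·ln[(1.74+0.172·1.87)/(1.74+0.172·0.486)] = 10.12·ln(2.062/1.824) = 1.241 mol·L⁻¹.

1.24 mol·L⁻¹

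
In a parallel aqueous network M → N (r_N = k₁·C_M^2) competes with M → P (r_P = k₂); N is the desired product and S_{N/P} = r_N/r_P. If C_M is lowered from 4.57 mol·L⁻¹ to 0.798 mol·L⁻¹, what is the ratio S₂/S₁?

0.0305

S_{N/P} = (k₁/k₂)·C_M^2, so S₂/S₁ = (C_{M,2}/C_{M,1})^2.
= (0.798/4.57)^2 = (0.1746)^2 = 0.0305.
Selectivity toward N falls as C_M falls — high-concentration operation is favoured.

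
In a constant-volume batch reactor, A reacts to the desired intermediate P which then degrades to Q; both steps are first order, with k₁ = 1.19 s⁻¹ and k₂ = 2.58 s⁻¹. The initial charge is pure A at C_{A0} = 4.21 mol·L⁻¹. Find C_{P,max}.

1.00 mol·L⁻¹

For a first-order series the maximum intermediate yield is C_{P,max}/C_{A0} = (k₁/k₂)^[k₂/(k₂−k₁)].
= (1.19/2.58)^(2.58/(2.58−1.19)) = (0.4612)^(1.856) = 0.2378.
C_{P,max} = 0.2378×4.21 = 1.00 mol·L⁻¹.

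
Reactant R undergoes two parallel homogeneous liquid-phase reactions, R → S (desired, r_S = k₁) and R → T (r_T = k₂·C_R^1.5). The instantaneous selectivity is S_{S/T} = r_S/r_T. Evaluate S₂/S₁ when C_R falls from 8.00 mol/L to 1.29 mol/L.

15.4

S_{S/T} = (k₁/k₂)·C_R^-1.5, so S₂/S₁ = (C_{R,2}/C_{R,1})^-1.5.
= (1.29/8.00)^(-1.5) = (0.1613)^(-1.5) = 15.4.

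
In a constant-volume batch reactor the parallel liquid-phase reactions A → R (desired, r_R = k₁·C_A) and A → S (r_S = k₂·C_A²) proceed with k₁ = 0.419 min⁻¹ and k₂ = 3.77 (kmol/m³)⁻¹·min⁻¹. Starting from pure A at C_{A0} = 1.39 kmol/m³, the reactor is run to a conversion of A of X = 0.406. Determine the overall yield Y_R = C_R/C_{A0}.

0.0377

C_A = C_{A0}(1−X) = 0.8257 kmol/m³.
Along a PFR/batch, dC_R/dC_A = −r_R/(r_R+r_S) = −k₁/(k₁+k₂·C_A).
Integrating from C_{A0} to C_A: C_R = (0.419/3.77)·ln[(0.419+3.77·1.39)/(0.419+3.77·0.826)] = 0.1111·ln(5.659/3.532) = 0.05240 kmol/m³.
Y_R = C_R/C_{A0} = 0.05240/1.39 = 0.0377.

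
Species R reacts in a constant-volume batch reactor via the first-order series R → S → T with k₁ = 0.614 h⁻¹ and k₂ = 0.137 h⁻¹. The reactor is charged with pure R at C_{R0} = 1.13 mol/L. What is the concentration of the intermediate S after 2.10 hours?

For first-order series with pure R initially, C_S(t) = k₁C_{R0}/(k₂−k₁)·(e^(−k₁t) − e^(−k₂t)).
e^(−k₁t) = e^(−0.614×2.10) = e^(−1.289) = 0.2754; e^(−k₂t) = e^(−0.2877) = 0.7500.
C_S = 0.614×1.13/(0.137−0.614) × (0.2754−0.7500) = (-1.455)×(-0.4746) = 0.6903 mol/L.

0.690 mol/L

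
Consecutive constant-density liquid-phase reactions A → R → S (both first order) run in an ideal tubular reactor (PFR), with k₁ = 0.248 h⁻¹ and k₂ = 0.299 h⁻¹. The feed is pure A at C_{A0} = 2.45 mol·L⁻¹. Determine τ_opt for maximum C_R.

3.67 h

Setting dC_R/dτ = 0 gives τ_opt = ln(k₂/k₁)/(k₂−k₁).
= ln(0.299/0.248)/(0.299−0.248) = ln(1.206)/0.05100 = 0.1870/0.05100 = 3.67 h.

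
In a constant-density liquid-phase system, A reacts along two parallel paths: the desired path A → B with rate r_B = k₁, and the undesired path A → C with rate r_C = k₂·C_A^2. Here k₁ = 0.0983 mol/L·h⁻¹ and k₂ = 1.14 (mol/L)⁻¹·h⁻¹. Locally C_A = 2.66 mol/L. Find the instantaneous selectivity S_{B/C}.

S_{B/C} = r_B/r_C = (k₁)/(k₂·C_A^2) = (k₁/k₂)·C_A^-2.
= (0.0983) / (1.14×2.660^2) = 0.09830/8.066 = 0.0122.
The undesired path is higher order in A, so low C_A (CSTR or dilute feed) favours B.

0.0122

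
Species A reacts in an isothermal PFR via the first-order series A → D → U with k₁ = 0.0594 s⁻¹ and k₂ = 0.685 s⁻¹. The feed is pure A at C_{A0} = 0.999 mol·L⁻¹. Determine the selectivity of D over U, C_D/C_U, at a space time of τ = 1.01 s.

For first-order series with pure A initially, C_D(τ) = k₁C_{A0}/(k₂−k₁)·(e^(−k₁τ) − e^(−k₂τ)).
e^(−k₁τ) = e^(−0.0594×1.01) = e^(−0.05999) = 0.9418; e^(−k₂τ) = e^(−0.6919) = 0.5006.
C_D = 0.0594×0.999/(0.685−0.0594) × (0.9418−0.5006) = 0.09485×0.4411 = 0.04184 mol·L⁻¹.
C_A = C_{A0}e^(−k₁τ) = 0.9408 mol·L⁻¹, so C_U = C_{A0}−C_A−C_D = 0.01633 mol·L⁻¹; C_D/C_U = 2.56.

2.56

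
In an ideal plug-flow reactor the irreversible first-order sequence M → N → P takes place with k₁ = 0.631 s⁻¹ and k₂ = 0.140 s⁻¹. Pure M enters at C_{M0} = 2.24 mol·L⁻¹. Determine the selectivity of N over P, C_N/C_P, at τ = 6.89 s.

For first-order series with pure M initially, C_N(τ) = k₁C_{M0}/(k₂−k₁)·(e^(−k₁τ) − e^(−k₂τ)).
e^(−k₁τ) = e^(−0.631×6.89) = e^(−4.348) = 0.01294; e^(−k₂τ) = e^(−0.9646) = 0.3811.
C_N = 0.631×2.24/(0.140−0.631) × (0.01294−0.3811) = (-2.879)×(-0.3682) = 1.060 mol·L⁻¹.
C_M = C_{M0}e^(−k₁τ) = 0.02898 mol·L⁻¹, so C_P = C_{M0}−C_M−C_N = 1.151 mol·L⁻¹; C_N/C_P = 0.921.

0.921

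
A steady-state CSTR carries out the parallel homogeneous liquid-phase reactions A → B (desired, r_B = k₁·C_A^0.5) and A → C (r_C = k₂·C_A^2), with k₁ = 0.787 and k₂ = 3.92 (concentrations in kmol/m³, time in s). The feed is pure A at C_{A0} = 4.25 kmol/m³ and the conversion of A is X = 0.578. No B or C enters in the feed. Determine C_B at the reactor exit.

0.189 kmol/m³

Exit C_A = C_{A0}(1−X) = 4.25×0.422 = 1.794 kmol/m³.
Rates in a CSTR are evaluated at the outlet concentration: r_B = 0.787×1.794^0.5 = 1.054, r_C = 3.92×1.794^2 = 12.61.
Fraction of consumed A going to B: r_B/(r_B+r_C) = 0.07714.
C_B = 0.07714·C_{A0}·X = 0.07714×4.25×0.578 = 0.189 kmol/m³.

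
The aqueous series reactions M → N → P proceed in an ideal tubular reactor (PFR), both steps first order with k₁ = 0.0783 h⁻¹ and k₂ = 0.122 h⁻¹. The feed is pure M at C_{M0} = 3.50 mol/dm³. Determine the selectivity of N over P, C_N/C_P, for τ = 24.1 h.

Solving the coupled first-order balances gives C_N(τ) = [k₁/(k₂−k₁)]·C_{M0}·(e^(−k₁τ) − e^(−k₂τ)).
e^(−k₁τ) = e^(−0.0783×24.1) = e^(−1.887) = 0.1515; e^(−k₂τ) = e^(−2.940) = 0.05286.
C_N = 0.0783×3.50/(0.122−0.0783) × (0.1515−0.05286) = 6.271×0.09867 = 0.6188 mol/dm³.
C_M = C_{M0}e^(−k₁τ) = 0.5303 mol/dm³, so C_P = C_{M0}−C_M−C_N = 2.351 mol/dm³; C_N/C_P = 0.263.

0.263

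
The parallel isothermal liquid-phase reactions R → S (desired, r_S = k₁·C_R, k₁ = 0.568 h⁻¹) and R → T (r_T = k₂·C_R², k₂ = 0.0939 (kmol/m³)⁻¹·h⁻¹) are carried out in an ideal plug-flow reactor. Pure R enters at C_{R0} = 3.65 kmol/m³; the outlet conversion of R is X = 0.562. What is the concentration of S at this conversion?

1.44 kmol/m³

C_R = C_{R0}(1−X) = 1.599 kmol/m³.
Along a PFR/batch, dC_S/dC_R = −r_S/(r_S+r_T) = −k₁/(k₁+k₂·C_R).
Integrating from C_{R0} to C_R: C_S = (0.568/0.0939)·ln[(0.568+0.0939·3.65)/(0.568+0.0939·1.60)] = 6.049·ln(0.9107/0.7181) = 1.437 kmol/m³.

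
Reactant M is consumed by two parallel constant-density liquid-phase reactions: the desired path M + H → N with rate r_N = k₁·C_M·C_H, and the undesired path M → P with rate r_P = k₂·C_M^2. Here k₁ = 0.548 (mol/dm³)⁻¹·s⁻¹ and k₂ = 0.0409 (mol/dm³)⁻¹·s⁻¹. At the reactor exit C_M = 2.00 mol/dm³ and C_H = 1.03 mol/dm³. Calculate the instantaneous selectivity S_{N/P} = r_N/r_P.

S_{N/P} = r_N/r_P = (k₁·C_M·C_H)/(k₂·C_M^2) = (k₁/k₂)·C_M⁻¹·C_H.
= (0.548×2.000×1.030) / (0.0409×2.000^2) = 1.129/0.1636 = 6.90.

6.90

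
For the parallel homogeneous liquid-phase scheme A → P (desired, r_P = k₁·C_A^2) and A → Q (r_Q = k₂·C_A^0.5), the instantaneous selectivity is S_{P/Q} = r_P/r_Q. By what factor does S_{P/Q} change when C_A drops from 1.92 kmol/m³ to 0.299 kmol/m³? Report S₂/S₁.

0.0615

S_{P/Q} = (k₁/k₂)·C_A^1.5, so S₂/S₁ = (C_{A,2}/C_{A,1})^1.5.
= (0.299/1.92)^1.5 = (0.1557)^1.5 = 0.0615.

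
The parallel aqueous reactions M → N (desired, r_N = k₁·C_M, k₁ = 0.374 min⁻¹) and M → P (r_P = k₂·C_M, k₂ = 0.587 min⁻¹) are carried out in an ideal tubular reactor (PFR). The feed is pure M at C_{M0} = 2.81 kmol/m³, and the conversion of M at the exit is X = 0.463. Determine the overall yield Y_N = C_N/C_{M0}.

C_M = C_{M0}(1−X) = 1.509 kmol/m³.
Both paths are first order in M, so the instantaneous fraction to N is constant: dC_N/d(−C_M) = k₁/(k₁+k₂) = 0.3892.
C_N = 0.3892·(C_{M0}−C_M) = 0.3892×1.301 = 0.506 kmol/m³.
Y_N = C_N/C_{M0} = 0.5063/2.81 = 0.180.

0.180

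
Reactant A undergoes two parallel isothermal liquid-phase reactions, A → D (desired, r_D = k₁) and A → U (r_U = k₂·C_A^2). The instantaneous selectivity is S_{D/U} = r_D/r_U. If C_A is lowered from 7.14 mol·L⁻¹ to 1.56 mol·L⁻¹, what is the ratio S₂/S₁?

S_{D/U} = (k₁/k₂)·C_A^-2, so S₂/S₁ = (C_{A,2}/C_{A,1})^-2.
= (1.56/7.14)^(-2) = (0.2185)^(-2) = 20.9.

20.9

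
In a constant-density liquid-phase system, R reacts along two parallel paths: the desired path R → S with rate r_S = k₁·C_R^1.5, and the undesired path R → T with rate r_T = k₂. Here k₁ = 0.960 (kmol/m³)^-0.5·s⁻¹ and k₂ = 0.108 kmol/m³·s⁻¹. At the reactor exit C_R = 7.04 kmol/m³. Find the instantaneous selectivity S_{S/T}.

S_{S/T} = r_S/r_T = (k₁·C_R^1.5)/(k₂) = (k₁/k₂)·C_R^1.5.
= (0.960×7.040^1.5) / (0.108) = 17.93/0.1080 = 166.

166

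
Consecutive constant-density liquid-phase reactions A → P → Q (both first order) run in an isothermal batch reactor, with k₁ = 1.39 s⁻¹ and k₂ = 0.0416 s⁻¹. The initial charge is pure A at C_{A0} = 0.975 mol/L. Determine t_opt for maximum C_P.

The intermediate peaks when r₁ = r₂, i.e. k₁e^(−k₁t) = k₂e^(−k₂t), giving t_opt = ln(k₂/k₁)/(k₂−k₁).
= ln(0.0416/1.39)/(0.0416−1.39) = ln(0.02993)/-1.348 = -3.509/-1.348 = 2.60 s.

2.60 s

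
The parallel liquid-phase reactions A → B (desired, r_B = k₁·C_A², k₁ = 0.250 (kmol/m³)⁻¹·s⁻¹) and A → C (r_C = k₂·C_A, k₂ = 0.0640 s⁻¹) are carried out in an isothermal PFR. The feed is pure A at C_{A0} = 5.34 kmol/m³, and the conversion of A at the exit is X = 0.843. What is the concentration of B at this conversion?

4.08 kmol/m³

C_A = C_{A0}(1−X) = 0.8384 kmol/m³.
Along a PFR/batch, dC_C/dC_A = −r_C/(r_B+r_C) = −k₂/(k₂+k₁·C_A).
Integrating from C_{A0} to C_A: C_C = (0.0640/0.250)·ln[(0.0640+0.250·5.34)/(0.0640+0.250·0.838)] = 0.2560·ln(1.399/0.2736) = 0.4178 kmol/m³.
Then C_B = (C_{A0}−C_A) − C_C = 4.502 − 0.4178 = 4.084 kmol/m³.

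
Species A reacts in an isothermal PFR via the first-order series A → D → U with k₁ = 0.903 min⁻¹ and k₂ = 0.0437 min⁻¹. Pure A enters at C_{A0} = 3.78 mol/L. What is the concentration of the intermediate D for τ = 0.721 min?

The intermediate concentration in a first-order A→B→C sequence is C_D = k₁C_{A0}(e^(−k₁τ) − e^(−k₂τ))/(k₂−k₁).
e^(−k₁τ) = e^(−0.903×0.721) = e^(−0.6511) = 0.5215; e^(−k₂τ) = e^(−0.03151) = 0.9690.
C_D = 0.903×3.78/(0.0437−0.903) × (0.5215−0.9690) = (-3.972)×(-0.4475) = 1.778 mol/L.

1.78 mol/L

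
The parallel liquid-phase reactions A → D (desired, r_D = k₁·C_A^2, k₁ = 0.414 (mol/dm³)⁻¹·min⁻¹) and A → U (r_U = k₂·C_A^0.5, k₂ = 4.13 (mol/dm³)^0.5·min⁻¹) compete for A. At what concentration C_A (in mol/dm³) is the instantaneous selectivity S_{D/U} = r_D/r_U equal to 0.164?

1.39 mol/dm³

S_{D/U} = (k₁/k₂)·C_A^1.5 ⇒ C_A = (S·k₂/k₁)^(1/1.5).
= (0.164×4.13/0.414)^(0.6667) = (1.636)^(0.6667) = 1.39 mol/dm³.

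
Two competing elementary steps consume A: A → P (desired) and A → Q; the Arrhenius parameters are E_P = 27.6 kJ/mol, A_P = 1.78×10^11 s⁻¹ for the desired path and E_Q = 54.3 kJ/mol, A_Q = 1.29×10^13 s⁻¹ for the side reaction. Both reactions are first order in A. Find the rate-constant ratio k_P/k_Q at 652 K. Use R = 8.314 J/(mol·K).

1.90

Since both paths have the same order in A, the concentration cancels and S_{P/Q} = k_P/k_Q = (A_P/A_Q)·exp[(E_Q−E_P)/(RT)].
(E_Q−E_P)/(RT) = (54.3−27.6)×10³/(8.314×652) = 26700/5421 = 4.926.
k_P/k_Q = (1.78×10^11/1.29×10^13)·exp(4.926) = 0.01380 × 137.8 = 1.90.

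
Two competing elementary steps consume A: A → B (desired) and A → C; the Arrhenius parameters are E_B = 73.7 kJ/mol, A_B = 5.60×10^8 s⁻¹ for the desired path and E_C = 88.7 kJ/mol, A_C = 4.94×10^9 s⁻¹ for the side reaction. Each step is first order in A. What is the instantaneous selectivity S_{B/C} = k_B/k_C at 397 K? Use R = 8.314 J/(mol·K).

Since both paths have the same order in A, the concentration cancels and S_{B/C} = k_B/k_C = (A_B/A_C)·exp[(E_C−E_B)/(RT)].
(E_C−E_B)/(RT) = (88.7−73.7)×10³/(8.314×397) = 15000/3301 = 4.545.
k_B/k_C = (5.60×10^8/4.94×10^9)·exp(4.545) = 0.1134 × 94.12 = 10.7.
Since E_B < E_C, lowering the temperature improves selectivity toward B.

10.7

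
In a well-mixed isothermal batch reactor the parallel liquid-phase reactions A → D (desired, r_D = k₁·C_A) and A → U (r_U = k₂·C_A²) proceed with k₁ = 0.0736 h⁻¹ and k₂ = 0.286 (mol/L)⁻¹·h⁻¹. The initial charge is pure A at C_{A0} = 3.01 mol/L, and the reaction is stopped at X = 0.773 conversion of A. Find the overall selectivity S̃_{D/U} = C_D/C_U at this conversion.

C_A = C_{A0}(1−X) = 0.6833 mol/L.
Along a PFR/batch, dC_D/dC_A = −r_D/(r_D+r_U) = −k₁/(k₁+k₂·C_A).
Integrating from C_{A0} to C_A: C_D = (0.0736/0.286)·ln[(0.0736+0.286·3.01)/(0.0736+0.286·0.683)] = 0.2573·ln(0.9345/0.2690) = 0.3204 mol/L.
C_U = (C_{A0}−C_A)−C_D = 2.006 mol/L; S̃_{D/U} = 0.3204/2.006 = 0.160.

0.160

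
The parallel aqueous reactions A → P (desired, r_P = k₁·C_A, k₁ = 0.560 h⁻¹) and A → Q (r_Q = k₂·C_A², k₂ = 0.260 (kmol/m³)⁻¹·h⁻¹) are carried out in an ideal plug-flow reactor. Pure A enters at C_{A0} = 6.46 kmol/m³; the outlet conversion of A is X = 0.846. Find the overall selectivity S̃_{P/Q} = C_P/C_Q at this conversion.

0.657

C_A = C_{A0}(1−X) = 0.9948 kmol/m³.
Along a PFR/batch, dC_P/dC_A = −r_P/(r_P+r_Q) = −k₁/(k₁+k₂·C_A).
Integrating from C_{A0} to C_A: C_P = (0.560/0.260)·ln[(0.560+0.260·6.46)/(0.560+0.260·0.995)] = 2.154·ln(2.240/0.8187) = 2.168 kmol/m³.
C_Q = (C_{A0}−C_A)−C_P = 3.298 kmol/m³; S̃_{P/Q} = 2.168/3.298 = 0.657.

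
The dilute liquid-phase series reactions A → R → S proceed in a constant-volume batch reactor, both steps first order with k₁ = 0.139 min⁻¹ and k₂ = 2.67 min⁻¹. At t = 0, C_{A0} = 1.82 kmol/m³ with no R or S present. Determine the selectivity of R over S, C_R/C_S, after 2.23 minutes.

0.177

For first-order series with pure A initially, C_R(t) = k₁C_{A0}/(k₂−k₁)·(e^(−k₁t) − e^(−k₂t)).
e^(−k₁t) = e^(−0.139×2.23) = e^(−0.3100) = 0.7335; e^(−k₂t) = e^(−5.954) = 0.002595.
C_R = 0.139×1.82/(2.67−0.139) × (0.7335−0.002595) = 0.09995×0.7309 = 0.07305 kmol/m³.
C_A = C_{A0}e^(−k₁t) = 1.335 kmol/m³, so C_S = C_{A0}−C_A−C_R = 0.4120 kmol/m³; C_R/C_S = 0.177.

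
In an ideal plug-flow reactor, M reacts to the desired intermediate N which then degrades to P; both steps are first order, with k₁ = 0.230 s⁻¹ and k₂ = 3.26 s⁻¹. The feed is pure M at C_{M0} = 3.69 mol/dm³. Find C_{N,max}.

0.213 mol/dm³

For a first-order series the maximum intermediate yield is C_{N,max}/C_{M0} = (k₁/k₂)^[k₂/(k₂−k₁)].
= (0.230/3.26)^(3.26/(3.26−0.230)) = (0.07055)^(1.076) = 0.05769.
C_{N,max} = 0.05769×3.69 = 0.213 mol/dm³.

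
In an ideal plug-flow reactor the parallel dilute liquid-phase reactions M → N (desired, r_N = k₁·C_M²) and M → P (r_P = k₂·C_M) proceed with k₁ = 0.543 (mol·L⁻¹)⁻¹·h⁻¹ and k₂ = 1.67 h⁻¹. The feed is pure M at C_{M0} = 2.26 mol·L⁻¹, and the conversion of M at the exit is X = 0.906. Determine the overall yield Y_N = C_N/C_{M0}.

C_M = C_{M0}(1−X) = 0.2124 mol·L⁻¹.
Along a PFR/batch, dC_P/dC_M = −r_P/(r_N+r_P) = −k₂/(k₂+k₁·C_M).
Integrating from C_{M0} to C_M: C_P = (1.67/0.543)·ln[(1.67+0.543·2.26)/(1.67+0.543·0.212)] = 3.076·ln(2.897/1.785) = 1.489 mol·L⁻¹.
Then C_N = (C_{M0}−C_M) − C_P = 2.048 − 1.489 = 0.5586 mol·L⁻¹.
Y_N = C_N/C_{M0} = 0.5586/2.26 = 0.247.

0.247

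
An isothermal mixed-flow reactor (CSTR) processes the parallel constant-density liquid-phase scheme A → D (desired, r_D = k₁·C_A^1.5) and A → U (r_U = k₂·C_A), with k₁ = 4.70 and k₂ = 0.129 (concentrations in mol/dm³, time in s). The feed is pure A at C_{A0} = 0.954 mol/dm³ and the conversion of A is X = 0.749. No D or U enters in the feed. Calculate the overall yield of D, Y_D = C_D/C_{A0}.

0.709

Exit C_A = C_{A0}(1−X) = 0.954×0.251 = 0.2395 mol/dm³.
Rates in a CSTR are evaluated at the outlet concentration: r_D = 4.70×0.2395^1.5 = 0.5507, r_U = 0.129×0.2395 = 0.03089.
Fraction of consumed A going to D: r_D/(r_D+r_U) = 0.9469.
C_D = 0.9469·C_{A0}·X = 0.9469×0.954×0.749 = 0.677 mol/dm³; Y_D = C_D/C_{A0} = 0.709.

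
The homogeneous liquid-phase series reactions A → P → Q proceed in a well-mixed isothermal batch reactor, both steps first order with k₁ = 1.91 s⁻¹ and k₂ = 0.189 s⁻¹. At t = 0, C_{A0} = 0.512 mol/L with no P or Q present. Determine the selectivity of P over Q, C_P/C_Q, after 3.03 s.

Solving the coupled first-order balances gives C_P(t) = [k₁/(k₂−k₁)]·C_{A0}·(e^(−k₁t) − e^(−k₂t)).
e^(−k₁t) = e^(−1.91×3.03) = e^(−5.787) = 0.003066; e^(−k₂t) = e^(−0.5727) = 0.5640.
C_P = 1.91×0.512/(0.189−1.91) × (0.003066−0.5640) = (-0.5682)×(-0.5610) = 0.3187 mol/L.
C_A = C_{A0}e^(−k₁t) = 0.001570 mol/L, so C_Q = C_{A0}−C_A−C_P = 0.1917 mol/L; C_P/C_Q = 1.66.

1.66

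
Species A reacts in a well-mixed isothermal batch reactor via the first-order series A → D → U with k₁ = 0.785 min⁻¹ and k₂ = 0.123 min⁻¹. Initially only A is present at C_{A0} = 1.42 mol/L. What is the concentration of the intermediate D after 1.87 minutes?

The intermediate concentration in a first-order A→B→C sequence is C_D = k₁C_{A0}(e^(−k₁t) − e^(−k₂t))/(k₂−k₁).
e^(−k₁t) = e^(−0.785×1.87) = e^(−1.468) = 0.2304; e^(−k₂t) = e^(−0.2300) = 0.7945.
C_D = 0.785×1.42/(0.123−0.785) × (0.2304−0.7945) = (-1.684)×(-0.5641) = 0.9499 mol/L.

0.950 mol/L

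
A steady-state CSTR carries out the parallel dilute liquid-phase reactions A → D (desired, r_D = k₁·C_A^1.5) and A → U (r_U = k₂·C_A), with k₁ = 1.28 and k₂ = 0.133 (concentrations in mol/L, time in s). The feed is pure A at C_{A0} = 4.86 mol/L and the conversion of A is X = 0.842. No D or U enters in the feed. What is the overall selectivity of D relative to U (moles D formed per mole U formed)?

Exit C_A = C_{A0}(1−X) = 4.86×0.158 = 0.7679 mol/L.
A CSTR operates uniformly at the exit composition, giving r_D = 0.8613 and r_U = 0.1021 (each k·C_A^n at C_A = 0.7679).
Overall selectivity = C_D/C_U = r_Dτ/(r_Uτ) = r_D/r_U = 8.43.

8.43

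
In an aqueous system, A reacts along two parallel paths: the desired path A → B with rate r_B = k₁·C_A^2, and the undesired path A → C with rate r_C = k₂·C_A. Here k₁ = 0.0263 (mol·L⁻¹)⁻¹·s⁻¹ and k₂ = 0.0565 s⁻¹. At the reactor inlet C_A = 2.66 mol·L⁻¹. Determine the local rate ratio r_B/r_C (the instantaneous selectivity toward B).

1.24

S_{B/C} = r_B/r_C = (k₁·C_A^2)/(k₂·C_A) = (k₁/k₂)·C_A.
= (0.0263×2.660^2) / (0.0565×2.660) = 0.1861/0.1503 = 1.24.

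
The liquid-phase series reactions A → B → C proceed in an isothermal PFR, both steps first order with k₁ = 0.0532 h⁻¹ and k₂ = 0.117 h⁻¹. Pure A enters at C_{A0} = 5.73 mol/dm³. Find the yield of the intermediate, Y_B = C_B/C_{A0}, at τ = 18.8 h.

The intermediate concentration in a first-order A→B→C sequence is C_B = k₁C_{A0}(e^(−k₁τ) − e^(−k₂τ))/(k₂−k₁).
e^(−k₁τ) = e^(−0.0532×18.8) = e^(−1.000) = 0.3678; e^(−k₂τ) = e^(−2.200) = 0.1108.
C_B = 0.0532×5.73/(0.117−0.0532) × (0.3678−0.1108) = 4.778×0.2570 = 1.228 mol/dm³.
Y_B = C_B/C_{A0} = 1.228/5.73 = 0.214.

0.214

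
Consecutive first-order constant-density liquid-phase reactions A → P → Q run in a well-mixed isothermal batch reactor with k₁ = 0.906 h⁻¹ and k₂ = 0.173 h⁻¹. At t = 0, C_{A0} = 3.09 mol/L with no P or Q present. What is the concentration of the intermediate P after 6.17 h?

The intermediate concentration in a first-order A→B→C sequence is C_P = k₁C_{A0}(e^(−k₁t) − e^(−k₂t))/(k₂−k₁).
e^(−k₁t) = e^(−0.906×6.17) = e^(−5.590) = 0.003735; e^(−k₂t) = e^(−1.067) = 0.3439.
C_P = 0.906×3.09/(0.173−0.906) × (0.003735−0.3439) = (-3.819)×(-0.3402) = 1.299 mol/L.

1.30 mol/L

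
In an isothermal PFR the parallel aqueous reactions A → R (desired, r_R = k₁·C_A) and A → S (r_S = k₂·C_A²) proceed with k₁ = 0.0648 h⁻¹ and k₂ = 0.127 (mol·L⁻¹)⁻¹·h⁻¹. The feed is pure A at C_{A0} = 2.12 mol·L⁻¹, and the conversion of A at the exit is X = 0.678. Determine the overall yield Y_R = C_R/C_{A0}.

0.190

C_A = C_{A0}(1−X) = 0.6826 mol·L⁻¹.
Along a PFR/batch, dC_R/dC_A = −r_R/(r_R+r_S) = −k₁/(k₁+k₂·C_A).
Integrating from C_{A0} to C_A: C_R = (0.0648/0.127)·ln[(0.0648+0.127·2.12)/(0.0648+0.127·0.683)] = 0.5102·ln(0.3340/0.1515) = 0.4034 mol·L⁻¹.
Y_R = C_R/C_{A0} = 0.4034/2.12 = 0.190.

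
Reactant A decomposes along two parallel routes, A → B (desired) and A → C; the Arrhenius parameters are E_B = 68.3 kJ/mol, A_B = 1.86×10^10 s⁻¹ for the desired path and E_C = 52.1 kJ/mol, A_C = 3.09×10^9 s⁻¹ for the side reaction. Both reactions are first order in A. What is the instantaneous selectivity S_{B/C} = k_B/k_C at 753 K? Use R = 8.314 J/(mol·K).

k_B/k_C = (A_B/A_C)·exp[−(E_B−E_C)/(RT)] = (A_B/A_C)·exp[(E_C−E_B)/(RT)].
(E_C−E_B)/(RT) = (52.1−68.3)×10³/(8.314×753) = -16200/6260 = -2.588.
k_B/k_C = (1.86×10^10/3.09×10^9)·exp(-2.588) = 6.019 × 0.07519 = 0.453.

0.453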